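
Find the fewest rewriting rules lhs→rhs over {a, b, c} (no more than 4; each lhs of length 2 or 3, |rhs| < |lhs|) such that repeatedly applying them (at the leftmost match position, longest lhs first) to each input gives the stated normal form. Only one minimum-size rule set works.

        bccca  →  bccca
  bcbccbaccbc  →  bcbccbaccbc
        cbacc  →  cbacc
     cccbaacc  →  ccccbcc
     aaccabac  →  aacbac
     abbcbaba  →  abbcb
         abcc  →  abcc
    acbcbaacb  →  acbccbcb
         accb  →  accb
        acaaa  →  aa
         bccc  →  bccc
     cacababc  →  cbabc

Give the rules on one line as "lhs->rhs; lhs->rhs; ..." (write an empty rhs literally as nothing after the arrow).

aba->; aca->; baa->cb; cab->b

  | bccca
  | bcbccbaccbc
  | cbacc
  | cccbaacc => ccccbcc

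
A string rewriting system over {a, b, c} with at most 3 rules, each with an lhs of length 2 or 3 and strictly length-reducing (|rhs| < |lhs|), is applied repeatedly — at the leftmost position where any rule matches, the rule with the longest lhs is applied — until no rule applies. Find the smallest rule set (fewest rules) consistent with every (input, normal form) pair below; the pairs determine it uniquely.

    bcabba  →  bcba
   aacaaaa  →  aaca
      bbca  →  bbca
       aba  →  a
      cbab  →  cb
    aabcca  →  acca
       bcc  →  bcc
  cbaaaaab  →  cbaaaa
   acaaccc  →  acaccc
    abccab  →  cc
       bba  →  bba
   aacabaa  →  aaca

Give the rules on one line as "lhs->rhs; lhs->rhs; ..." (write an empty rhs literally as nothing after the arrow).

  | bcabba => bcba
  | aacaaaa => aacaaa => aacaa => aaca
  | bbca
  | aba => a

ab->; caa->ca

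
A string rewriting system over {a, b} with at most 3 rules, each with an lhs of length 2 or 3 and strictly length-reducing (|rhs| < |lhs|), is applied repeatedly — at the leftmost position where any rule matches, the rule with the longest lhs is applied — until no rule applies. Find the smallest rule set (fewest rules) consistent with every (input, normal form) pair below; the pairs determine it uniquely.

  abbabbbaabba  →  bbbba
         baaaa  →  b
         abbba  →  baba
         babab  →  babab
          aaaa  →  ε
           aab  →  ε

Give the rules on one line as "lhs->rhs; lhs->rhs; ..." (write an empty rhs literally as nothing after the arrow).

aa->; aab->; abb->ba

  | abbabbbaabba => baabbbaabba => bbbaabba => bbbba
  | baaaa => baa => b
  | abbba => baba
  | babab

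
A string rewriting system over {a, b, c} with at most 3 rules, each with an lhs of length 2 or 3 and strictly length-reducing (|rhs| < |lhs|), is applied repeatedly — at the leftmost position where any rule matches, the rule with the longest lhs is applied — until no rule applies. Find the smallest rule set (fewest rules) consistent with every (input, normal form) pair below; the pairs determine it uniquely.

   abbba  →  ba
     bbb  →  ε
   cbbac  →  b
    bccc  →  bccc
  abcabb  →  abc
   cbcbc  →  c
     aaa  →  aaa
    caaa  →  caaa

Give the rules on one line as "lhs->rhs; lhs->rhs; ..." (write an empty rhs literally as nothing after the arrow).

  | abbba => acba => ba
  | bbb => cb => ε
  | cbbac => bac => b
  | bccc

ac->; bb->c; cb->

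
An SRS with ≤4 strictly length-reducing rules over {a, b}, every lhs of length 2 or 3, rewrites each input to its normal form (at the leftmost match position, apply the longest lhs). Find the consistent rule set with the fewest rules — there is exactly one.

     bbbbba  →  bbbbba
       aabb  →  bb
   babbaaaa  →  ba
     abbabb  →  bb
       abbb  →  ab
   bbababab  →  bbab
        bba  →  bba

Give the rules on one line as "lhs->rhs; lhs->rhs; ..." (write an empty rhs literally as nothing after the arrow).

  | bbbbba
  | aabb => bb
  | babbaaaa => baaaaa => baaa => ba
  | abbabb => aabb => bb

aa->; aba->a; abb->a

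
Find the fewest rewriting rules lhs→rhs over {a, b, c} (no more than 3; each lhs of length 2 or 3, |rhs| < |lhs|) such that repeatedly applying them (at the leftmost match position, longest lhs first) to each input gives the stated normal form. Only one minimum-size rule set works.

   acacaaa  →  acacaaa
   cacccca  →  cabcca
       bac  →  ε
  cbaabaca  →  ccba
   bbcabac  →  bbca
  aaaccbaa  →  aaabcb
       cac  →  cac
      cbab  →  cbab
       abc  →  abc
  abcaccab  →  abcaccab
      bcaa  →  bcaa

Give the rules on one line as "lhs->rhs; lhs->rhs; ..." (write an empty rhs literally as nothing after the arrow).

baa->cb; bac->; ccc->bc

  | acacaaa
  | cacccca => cabcca
  | bac => ε
  | cbaabaca => ccbbaca => ccba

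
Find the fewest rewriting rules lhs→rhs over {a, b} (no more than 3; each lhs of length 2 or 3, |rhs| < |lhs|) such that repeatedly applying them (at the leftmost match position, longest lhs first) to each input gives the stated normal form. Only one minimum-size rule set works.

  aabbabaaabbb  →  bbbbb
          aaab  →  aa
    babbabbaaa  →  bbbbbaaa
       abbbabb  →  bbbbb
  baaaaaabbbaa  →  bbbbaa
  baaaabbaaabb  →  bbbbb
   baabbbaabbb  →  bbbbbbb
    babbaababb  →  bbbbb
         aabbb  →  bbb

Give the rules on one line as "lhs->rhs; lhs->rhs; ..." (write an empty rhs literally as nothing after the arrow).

ab->; abb->bb

  | aabbabaaabbb => abbabaaabbb => bbabaaabbb => bbaaabbb => bbaabbb => bbabbb => bbbbb
  | aaab => aa
  | babbabbaaa => bbbabbaaa => bbbbbaaa
  | abbbabb => bbbabb => bbbbb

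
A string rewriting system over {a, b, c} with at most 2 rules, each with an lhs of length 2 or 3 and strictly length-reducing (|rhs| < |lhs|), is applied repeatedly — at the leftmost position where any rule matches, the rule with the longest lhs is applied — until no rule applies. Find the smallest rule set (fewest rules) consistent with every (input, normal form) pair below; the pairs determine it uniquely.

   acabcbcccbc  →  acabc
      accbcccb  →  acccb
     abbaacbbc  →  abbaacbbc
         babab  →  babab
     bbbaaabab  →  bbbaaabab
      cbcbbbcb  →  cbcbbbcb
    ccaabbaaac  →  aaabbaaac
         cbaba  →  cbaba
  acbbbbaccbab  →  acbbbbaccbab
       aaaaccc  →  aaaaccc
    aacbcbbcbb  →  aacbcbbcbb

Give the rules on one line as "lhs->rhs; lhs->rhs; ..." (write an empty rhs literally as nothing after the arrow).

  | acabcbcccbc => acabccbc => acabc
  | accbcccb => acccb
  | abbaacbbc
  | babab

bcc->; cca->aa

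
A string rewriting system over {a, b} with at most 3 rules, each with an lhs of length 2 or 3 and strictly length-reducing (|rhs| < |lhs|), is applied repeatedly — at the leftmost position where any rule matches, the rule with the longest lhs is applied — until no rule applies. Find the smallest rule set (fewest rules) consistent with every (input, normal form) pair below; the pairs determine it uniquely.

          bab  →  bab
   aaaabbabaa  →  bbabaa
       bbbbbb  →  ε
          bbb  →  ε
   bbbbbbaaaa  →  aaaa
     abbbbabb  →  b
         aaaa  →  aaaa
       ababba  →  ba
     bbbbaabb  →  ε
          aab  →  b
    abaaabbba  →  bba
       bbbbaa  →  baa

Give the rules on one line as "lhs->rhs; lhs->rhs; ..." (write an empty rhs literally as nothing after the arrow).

aab->b; abb->b; bbb->

  | bab
  | aaaabbabaa => aabbabaa => bbabaa
  | bbbbbb => bbb => ε
  | bbb => ε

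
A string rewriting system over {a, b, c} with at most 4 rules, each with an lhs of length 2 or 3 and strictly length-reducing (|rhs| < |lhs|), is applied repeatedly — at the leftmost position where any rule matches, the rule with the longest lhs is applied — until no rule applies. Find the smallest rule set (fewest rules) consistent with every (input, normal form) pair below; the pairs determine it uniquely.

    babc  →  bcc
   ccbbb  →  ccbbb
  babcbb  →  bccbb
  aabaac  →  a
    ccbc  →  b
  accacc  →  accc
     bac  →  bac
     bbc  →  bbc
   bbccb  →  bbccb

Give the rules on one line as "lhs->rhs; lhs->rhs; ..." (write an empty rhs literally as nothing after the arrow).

  | babc => bcc
  | ccbbb
  | babcbb => bccbb
  | aabaac => acaac => aac => a

aac->a; ab->c; ca->; cbc->ab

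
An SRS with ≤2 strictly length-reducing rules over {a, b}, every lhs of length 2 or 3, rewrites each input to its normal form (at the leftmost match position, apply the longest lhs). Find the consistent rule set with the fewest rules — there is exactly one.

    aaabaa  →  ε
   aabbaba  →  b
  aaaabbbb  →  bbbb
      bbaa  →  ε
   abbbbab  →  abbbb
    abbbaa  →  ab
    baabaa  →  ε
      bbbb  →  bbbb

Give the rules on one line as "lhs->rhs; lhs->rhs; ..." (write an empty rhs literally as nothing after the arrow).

aa->; ba->

  | aaabaa => abaa => aa => ε
  | aabbaba => bbaba => bba => b
  | aaaabbbb => aabbbb => bbbb
  | bbaa => ba => ε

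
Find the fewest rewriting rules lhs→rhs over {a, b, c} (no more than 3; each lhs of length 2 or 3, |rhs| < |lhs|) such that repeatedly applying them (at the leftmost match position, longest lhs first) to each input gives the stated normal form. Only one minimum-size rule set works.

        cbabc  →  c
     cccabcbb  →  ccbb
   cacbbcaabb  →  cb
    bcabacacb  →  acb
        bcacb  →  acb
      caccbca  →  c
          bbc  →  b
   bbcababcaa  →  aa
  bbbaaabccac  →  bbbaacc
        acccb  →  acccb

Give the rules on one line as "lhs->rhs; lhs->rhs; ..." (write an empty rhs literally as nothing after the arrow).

ab->; bc->; ca->

  | cbabc => cbc => c
  | cccabcbb => ccbcbb => ccbb
  | cacbbcaabb => cbbcaabb => cbaabb => cbab => cb
  | bcabacacb => abacacb => acacb => acb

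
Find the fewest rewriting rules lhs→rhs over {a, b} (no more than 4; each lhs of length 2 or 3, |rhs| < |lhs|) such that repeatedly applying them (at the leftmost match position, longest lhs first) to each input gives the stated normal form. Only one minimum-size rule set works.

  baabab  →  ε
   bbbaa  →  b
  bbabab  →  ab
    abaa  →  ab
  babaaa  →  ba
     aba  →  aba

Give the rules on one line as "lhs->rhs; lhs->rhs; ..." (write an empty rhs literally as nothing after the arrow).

aa->b; bab->; bb->b

  | baabab => bbbab => bbab => bab => ε
  | bbbaa => bbaa => baa => bb => b
  | bbabab => babab => ab
  | abaa => abb => ab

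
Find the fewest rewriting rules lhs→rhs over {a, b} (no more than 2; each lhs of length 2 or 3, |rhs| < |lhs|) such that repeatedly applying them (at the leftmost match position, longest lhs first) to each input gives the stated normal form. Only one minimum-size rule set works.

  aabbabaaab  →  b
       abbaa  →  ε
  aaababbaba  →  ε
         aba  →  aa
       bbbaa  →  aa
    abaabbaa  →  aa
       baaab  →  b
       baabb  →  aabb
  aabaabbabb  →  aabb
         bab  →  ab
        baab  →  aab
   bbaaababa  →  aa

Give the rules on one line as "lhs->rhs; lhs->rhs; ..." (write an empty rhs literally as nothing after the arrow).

aaa->; ba->a

  | aabbabaaab => aababaaab => aaabaaab => baaab => aaab => b
  | abbaa => abaa => aaa => ε
  | aaababbaba => babbaba => abbaba => ababa => aaba => aaa => ε
  | aba => aa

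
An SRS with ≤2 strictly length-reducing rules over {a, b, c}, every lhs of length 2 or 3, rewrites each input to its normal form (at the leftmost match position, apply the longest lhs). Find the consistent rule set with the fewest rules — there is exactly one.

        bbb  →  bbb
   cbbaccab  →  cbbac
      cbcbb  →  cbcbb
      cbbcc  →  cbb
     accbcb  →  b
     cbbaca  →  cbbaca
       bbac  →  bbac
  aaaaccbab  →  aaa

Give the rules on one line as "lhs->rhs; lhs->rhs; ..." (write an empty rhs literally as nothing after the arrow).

  | bbb
  | cbbaccab => cbbaab => cbbac
  | cbcbb
  | cbbcc => cbb

ab->c; cc->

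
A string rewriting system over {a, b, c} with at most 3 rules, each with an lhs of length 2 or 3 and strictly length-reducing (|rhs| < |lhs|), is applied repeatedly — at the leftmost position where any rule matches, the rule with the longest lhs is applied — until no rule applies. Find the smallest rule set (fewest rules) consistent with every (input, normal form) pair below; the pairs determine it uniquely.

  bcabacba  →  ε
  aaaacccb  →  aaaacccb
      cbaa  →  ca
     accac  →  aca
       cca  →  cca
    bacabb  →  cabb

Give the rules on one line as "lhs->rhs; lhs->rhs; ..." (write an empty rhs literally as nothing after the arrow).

  | bcabacba => bcacba => baba => ba => ε
  | aaaacccb
  | cbaa => ca
  | accac => aca

ba->; cac->a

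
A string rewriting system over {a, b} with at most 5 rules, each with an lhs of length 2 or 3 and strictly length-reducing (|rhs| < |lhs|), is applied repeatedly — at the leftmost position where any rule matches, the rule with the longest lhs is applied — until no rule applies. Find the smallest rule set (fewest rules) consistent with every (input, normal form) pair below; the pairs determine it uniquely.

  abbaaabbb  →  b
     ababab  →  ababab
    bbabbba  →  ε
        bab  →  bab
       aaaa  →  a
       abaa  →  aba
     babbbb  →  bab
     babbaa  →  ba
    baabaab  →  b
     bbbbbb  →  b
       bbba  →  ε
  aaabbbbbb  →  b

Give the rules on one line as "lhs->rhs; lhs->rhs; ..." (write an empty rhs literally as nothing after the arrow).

  | abbaaabbb => aaabbb => aabbb => bb => b
  | ababab
  | bbabbba => bbba => bba => ε
  | bab

aa->a; aab->; bb->b; bba->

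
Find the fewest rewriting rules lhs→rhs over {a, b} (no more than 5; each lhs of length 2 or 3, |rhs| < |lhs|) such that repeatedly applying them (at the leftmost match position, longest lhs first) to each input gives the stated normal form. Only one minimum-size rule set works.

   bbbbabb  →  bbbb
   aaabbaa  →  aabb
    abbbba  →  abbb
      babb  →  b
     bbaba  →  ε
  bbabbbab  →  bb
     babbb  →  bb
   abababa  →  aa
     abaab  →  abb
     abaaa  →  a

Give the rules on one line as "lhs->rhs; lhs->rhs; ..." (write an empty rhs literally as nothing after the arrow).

  | bbbbabb => bbbb
  | aaabbaa => aabbaa => aabb
  | abbbba => abbb
  | babb => b

aaa->aa; ba->; baa->b; bab->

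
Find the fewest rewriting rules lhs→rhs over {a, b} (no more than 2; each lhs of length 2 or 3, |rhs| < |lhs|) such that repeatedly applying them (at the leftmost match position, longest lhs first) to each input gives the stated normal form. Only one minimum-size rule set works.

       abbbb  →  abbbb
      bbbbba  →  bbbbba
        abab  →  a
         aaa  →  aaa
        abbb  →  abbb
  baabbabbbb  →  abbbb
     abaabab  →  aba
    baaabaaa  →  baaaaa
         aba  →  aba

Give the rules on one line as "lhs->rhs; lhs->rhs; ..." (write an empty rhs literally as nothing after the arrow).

  | abbbb
  | bbbbba
  | abab => a
  | aaa

aab->a; bab->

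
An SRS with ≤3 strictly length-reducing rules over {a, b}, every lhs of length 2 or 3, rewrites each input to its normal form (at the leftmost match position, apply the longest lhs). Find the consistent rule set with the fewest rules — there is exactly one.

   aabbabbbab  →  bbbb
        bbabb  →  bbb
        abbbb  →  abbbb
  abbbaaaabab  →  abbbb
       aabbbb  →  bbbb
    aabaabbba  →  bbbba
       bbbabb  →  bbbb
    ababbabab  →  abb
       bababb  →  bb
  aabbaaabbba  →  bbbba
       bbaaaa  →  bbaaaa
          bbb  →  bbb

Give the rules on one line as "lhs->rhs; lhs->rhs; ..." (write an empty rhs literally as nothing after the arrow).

aab->b; bab->b

  | aabbabbbab => bbabbbab => bbbbab => bbbb
  | bbabb => bbb
  | abbbb
  | abbbaaaabab => abbbaabab => abbbbab => abbbb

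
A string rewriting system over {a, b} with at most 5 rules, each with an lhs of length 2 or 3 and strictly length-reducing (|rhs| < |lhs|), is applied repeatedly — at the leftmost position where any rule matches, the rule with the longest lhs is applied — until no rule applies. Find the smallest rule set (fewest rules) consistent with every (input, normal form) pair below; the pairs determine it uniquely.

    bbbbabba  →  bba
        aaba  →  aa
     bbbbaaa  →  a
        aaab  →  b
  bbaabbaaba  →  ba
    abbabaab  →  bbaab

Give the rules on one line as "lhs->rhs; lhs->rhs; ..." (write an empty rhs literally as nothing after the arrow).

aaa->; aba->a; abb->bb; bbb->aa

  | bbbbabba => aababba => aabba => abba => bba
  | aaba => aa
  | bbbbaaa => aabaaa => aaaa => a
  | aaab => b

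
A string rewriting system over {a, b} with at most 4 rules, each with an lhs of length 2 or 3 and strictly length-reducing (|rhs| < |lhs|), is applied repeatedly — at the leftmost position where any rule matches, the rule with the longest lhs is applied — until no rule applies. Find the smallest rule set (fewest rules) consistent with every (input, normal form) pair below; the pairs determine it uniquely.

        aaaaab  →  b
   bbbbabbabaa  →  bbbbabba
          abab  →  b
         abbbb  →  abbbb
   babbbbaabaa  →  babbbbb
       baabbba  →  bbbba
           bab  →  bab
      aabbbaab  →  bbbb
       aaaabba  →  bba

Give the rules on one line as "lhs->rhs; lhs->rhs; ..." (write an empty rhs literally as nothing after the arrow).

  | aaaaab => aaaab => aaab => aab => b
  | bbbbabbabaa => bbbbabba
  | abab => b
  | abbbb

aa->; aaa->aa; aba->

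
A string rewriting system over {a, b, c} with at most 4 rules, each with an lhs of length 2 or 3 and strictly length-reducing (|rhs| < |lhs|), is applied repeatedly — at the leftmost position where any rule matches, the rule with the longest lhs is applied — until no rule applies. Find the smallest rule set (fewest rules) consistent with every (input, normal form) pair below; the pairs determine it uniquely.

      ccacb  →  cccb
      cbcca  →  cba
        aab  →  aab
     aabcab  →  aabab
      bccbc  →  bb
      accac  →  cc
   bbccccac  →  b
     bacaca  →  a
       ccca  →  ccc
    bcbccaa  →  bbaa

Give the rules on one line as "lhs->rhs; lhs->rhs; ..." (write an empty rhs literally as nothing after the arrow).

  | ccacb => cccb
  | cbcca => cbca => cba
  | aab
  | aabcab => aabab

ac->; bac->; bc->b; ca->c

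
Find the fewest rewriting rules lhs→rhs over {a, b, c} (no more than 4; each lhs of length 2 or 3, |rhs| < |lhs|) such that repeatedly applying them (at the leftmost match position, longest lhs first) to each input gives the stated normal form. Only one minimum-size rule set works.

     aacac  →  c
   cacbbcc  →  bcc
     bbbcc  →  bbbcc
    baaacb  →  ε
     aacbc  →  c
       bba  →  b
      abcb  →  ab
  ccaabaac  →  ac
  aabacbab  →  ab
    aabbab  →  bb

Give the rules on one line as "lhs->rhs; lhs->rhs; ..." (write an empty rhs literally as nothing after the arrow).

aa->; ba->; ca->; cb->

  | aacac => cac => c
  | cacbbcc => cbbcc => bcc
  | bbbcc
  | baaacb => aacb => cb => ε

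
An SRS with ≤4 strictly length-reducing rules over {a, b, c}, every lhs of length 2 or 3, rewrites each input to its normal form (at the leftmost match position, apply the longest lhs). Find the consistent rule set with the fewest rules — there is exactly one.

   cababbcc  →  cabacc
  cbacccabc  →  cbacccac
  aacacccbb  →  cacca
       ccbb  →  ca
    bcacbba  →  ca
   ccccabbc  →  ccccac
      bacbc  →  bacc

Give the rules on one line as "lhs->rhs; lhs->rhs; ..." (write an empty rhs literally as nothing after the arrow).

aa->; bc->c; cbb->a

  | cababbcc => cababcc => cabacc
  | cbacccabc => cbacccac
  | aacacccbb => cacccbb => cacca
  | ccbb => ca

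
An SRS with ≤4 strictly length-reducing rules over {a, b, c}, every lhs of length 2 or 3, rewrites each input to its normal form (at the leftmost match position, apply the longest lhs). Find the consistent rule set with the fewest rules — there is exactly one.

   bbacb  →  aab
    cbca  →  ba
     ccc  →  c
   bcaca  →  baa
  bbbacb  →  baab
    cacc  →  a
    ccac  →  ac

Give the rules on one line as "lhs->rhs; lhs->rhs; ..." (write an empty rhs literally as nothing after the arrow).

bba->aa; ca->a; cb->b; cc->

  | bbacb => aacb => aab
  | cbca => bca => ba
  | ccc => c
  | bcaca => baca => baa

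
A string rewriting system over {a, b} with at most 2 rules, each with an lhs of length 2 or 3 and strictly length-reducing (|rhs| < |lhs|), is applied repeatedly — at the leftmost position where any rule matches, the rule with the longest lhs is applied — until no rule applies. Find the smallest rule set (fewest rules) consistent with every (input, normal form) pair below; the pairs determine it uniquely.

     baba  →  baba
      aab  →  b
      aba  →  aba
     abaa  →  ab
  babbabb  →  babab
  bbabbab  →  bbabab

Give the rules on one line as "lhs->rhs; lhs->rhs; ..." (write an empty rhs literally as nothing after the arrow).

aa->; abb->ab

  | baba
  | aab => b
  | aba
  | abaa => ab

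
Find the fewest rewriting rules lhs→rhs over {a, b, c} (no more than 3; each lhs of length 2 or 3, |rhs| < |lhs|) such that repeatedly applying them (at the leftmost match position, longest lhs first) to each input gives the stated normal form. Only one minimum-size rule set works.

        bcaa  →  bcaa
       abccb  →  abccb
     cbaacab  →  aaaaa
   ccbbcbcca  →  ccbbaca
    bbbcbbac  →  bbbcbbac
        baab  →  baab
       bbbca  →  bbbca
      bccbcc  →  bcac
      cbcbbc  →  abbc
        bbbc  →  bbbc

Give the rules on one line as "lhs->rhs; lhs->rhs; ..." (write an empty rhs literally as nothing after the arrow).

  | bcaa
  | abccb
  | cbaacab => aaacab => aaaaa
  | ccbbcbcca => ccbbaca

cab->aa; cba->aa; cbc->a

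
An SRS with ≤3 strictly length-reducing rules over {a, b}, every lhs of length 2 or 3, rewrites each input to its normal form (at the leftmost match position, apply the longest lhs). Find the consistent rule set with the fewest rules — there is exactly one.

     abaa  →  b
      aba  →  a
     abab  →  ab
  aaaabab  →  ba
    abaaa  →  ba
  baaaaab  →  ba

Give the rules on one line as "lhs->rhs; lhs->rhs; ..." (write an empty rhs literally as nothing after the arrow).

aa->b; aba->a; bbb->ba

  | abaa => aa => b
  | aba => a
  | abab => ab
  | aaaabab => baabab => bbbab => baab => bbb => ba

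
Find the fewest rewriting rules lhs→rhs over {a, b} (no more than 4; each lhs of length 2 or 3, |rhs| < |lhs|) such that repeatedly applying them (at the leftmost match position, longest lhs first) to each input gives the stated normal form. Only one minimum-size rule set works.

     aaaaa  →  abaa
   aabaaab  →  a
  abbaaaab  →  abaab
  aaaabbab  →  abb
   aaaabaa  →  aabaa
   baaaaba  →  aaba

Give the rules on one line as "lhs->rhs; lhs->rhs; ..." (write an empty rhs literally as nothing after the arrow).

  | aaaaa => abaa
  | aabaaab => aababb => aaabb => abbb => a
  | abbaaaab => aaaaab => abaab
  | aaaabbab => ababbab => aabbab => aaab => abb

aaa->ab; bab->ab; bba->a; bbb->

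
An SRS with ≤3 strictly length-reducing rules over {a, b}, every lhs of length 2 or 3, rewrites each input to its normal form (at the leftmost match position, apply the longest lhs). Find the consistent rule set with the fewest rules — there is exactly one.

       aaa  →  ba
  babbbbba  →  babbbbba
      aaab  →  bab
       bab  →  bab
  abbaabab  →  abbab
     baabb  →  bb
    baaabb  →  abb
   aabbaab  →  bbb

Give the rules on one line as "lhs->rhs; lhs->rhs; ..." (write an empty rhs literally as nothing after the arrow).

  | aaa => ba
  | babbbbba
  | aaab => bab
  | bab

aa->b; baa->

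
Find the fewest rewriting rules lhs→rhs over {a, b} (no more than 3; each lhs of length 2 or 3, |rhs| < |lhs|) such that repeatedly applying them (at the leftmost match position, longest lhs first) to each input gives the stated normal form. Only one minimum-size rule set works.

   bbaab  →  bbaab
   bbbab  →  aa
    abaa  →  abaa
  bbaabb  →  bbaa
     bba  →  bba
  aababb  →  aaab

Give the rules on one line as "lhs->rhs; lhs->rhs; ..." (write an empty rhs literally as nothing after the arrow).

abb->a; bab->a; bbb->ab

  | bbaab
  | bbbab => abab => aa
  | abaa
  | bbaabb => bbaa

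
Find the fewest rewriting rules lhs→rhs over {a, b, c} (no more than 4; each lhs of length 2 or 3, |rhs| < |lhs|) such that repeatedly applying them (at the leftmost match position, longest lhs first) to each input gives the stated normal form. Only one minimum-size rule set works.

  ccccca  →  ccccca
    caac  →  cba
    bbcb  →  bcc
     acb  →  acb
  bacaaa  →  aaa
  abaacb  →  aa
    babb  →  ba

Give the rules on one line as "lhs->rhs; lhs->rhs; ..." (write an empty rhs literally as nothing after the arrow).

  | ccccca
  | caac => cba
  | bbcb => bcc
  | acb

aac->ba; ab->a; bac->; bcb->cc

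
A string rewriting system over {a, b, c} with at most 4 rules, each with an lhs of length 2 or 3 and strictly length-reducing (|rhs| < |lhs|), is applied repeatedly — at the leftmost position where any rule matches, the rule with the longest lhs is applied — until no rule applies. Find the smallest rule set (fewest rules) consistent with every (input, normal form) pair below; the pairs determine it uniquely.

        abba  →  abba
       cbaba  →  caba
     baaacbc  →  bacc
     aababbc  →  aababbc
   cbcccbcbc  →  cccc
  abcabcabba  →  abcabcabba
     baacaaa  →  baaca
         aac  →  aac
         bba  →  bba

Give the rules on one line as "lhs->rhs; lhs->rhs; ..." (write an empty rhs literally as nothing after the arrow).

  | abba
  | cbaba => caba
  | baaacbc => bacbc => bacc
  | aababbc

aaa->a; cb->c; ccb->c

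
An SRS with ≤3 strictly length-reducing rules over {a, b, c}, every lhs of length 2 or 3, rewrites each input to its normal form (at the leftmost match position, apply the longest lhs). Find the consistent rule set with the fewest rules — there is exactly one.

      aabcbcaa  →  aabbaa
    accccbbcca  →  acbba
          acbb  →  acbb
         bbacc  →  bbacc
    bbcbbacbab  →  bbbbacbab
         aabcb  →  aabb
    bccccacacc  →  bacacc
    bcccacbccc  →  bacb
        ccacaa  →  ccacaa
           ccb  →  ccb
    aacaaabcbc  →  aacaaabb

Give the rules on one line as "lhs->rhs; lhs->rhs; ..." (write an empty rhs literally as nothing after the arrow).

  | aabcbcaa => aabbcaa => aabbaa
  | accccbbcca => acbbcca => acbbca => acbba
  | acbb
  | bbacc

bc->b; ccc->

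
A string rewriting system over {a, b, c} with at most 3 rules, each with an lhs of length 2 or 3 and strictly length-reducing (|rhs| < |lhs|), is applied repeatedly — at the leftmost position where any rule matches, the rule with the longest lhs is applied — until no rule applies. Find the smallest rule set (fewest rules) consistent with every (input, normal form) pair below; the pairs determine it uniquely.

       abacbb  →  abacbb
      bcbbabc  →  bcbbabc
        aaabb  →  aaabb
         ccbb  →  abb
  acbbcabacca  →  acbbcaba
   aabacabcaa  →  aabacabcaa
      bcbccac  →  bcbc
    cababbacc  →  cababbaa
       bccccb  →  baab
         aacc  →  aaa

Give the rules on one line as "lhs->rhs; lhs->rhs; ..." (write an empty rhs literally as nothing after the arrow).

  | abacbb
  | bcbbabc
  | aaabb
  | ccbb => abb

cc->a; cca->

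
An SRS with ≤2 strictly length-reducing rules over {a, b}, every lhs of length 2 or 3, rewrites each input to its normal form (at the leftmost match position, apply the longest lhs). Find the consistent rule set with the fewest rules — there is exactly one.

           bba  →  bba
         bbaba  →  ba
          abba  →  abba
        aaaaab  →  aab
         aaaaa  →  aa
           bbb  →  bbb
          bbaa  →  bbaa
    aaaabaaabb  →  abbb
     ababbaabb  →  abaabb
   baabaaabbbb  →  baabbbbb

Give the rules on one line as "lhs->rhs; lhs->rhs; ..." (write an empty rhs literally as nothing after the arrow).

  | bba
  | bbaba => ba
  | abba
  | aaaaab => aab

aaa->; bab->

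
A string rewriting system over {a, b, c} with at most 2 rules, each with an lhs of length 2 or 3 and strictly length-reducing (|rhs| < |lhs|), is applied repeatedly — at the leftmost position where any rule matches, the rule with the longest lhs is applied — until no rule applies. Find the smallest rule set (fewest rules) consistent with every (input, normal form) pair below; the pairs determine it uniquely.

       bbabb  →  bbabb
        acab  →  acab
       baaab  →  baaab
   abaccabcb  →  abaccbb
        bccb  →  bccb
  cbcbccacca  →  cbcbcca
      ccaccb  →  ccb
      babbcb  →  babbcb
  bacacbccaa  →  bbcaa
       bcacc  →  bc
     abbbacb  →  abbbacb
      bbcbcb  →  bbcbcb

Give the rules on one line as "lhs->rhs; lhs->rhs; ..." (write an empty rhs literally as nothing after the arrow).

  | bbabb
  | acab
  | baaab
  | abaccabcb => abaccbb

abc->b; cac->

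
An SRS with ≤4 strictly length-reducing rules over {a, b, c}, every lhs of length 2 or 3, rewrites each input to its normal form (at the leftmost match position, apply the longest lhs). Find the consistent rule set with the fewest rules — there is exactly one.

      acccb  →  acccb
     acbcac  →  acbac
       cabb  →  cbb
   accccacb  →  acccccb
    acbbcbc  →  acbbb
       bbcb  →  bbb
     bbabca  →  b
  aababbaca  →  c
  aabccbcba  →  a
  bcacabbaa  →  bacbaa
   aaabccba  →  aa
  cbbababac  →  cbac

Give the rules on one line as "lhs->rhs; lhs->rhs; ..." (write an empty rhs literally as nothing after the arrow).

  | acccb
  | acbcac => acbac
  | cabb => cbb
  | accccacb => acccccb

aba->; bba->ba; bc->b; ca->c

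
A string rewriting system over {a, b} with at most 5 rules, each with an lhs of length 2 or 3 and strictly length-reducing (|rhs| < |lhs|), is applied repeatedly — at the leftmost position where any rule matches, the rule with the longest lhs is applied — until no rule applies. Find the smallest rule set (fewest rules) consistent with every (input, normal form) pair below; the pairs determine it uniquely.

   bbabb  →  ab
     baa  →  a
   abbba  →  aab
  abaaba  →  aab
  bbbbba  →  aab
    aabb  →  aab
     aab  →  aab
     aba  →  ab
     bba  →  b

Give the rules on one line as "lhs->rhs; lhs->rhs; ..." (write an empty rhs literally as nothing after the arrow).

  | bbabb => babb => bbb => ab
  | baa => a
  | abbba => aaba => aab
  | abaaba => aaba => aab

ba->b; baa->a; bb->b; bbb->ab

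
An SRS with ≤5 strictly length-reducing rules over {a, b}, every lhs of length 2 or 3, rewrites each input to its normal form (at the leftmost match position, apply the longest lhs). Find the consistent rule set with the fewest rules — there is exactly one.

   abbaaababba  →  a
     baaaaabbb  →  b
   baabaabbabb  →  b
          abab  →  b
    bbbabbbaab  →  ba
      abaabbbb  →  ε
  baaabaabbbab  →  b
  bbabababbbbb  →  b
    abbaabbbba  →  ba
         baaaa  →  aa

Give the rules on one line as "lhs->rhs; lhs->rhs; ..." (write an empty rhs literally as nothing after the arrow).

aaa->ba; ab->; aba->ab; bb->

  | abbaaababba => baaababba => bbababba => ababba => abbba => bba => a
  | baaaaabbb => bbaaabbb => aaabbb => babbb => bbb => b
  | baabaabbabb => baababbabb => baabbbabb => babbabb => bbabb => abb => b
  | abab => abb => b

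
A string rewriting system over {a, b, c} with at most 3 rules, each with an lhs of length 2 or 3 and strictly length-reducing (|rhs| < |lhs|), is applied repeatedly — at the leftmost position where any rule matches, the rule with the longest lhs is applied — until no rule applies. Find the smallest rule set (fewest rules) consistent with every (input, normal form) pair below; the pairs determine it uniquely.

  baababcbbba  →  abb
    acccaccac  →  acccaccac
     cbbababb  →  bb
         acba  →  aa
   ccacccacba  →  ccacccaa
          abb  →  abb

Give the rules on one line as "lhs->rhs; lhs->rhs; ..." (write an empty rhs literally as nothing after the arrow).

ba->; cb->

  | baababcbbba => ababcbbba => abcbbba => abbba => abb
  | acccaccac
  | cbbababb => bababb => babb => bb
  | acba => aa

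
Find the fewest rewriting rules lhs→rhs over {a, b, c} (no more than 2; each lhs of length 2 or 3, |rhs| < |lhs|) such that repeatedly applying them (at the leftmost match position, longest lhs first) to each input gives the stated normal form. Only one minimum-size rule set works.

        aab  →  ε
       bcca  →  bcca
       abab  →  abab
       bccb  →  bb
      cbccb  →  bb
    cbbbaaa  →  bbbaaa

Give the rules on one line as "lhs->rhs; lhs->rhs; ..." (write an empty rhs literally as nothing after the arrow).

aab->; cb->b

  | aab => ε
  | bcca
  | abab
  | bccb => bcb => bb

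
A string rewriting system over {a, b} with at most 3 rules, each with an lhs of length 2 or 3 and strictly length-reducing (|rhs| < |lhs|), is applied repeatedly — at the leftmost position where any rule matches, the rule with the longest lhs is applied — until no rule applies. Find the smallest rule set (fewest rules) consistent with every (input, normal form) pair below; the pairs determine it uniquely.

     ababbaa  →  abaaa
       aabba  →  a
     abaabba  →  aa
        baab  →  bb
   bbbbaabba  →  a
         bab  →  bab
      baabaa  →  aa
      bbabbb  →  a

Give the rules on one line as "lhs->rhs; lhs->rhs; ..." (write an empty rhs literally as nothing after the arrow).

  | ababbaa => abaaa
  | aabba => bba => a
  | abaabba => abbba => aa
  | baab => bb

aab->b; bba->a; bbb->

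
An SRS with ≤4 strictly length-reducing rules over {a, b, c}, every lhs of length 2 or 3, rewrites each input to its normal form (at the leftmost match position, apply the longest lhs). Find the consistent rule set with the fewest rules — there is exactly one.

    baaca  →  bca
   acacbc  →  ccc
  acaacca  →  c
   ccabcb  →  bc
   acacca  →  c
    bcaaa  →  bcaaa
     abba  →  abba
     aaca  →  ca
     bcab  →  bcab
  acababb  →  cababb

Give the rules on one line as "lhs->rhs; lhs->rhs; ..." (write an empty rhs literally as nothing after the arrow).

  | baaca => baca => bca
  | acacbc => cacbc => ccbc => ccc
  | acaacca => caacca => cacca => ccca => c
  | ccabcb => bcb => bc

ac->c; cb->c; cca->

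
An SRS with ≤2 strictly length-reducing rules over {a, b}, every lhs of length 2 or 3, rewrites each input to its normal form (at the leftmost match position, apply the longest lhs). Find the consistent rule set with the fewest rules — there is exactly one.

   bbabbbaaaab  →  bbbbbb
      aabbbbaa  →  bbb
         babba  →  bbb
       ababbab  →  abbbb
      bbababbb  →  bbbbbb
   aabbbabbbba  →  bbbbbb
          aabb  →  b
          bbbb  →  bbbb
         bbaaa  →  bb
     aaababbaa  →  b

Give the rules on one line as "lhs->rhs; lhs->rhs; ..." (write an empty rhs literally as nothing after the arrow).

aab->; ba->b

  | bbabbbaaaab => bbbbbaaaab => bbbbbaaab => bbbbbaab => bbbbbab => bbbbbb
  | aabbbbaa => bbbaa => bbba => bbb
  | babba => bbba => bbb
  | ababbab => abbbab => abbbb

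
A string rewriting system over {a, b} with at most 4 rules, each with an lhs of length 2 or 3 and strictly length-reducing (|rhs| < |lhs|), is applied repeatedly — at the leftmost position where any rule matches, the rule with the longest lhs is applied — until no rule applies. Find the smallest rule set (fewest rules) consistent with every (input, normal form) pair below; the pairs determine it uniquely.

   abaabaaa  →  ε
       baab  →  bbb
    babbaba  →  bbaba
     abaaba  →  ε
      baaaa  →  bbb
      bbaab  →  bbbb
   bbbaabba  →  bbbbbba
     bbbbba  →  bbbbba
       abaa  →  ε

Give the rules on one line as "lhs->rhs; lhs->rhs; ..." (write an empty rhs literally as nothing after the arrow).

aa->; aab->a; abb->aa; baa->bb

  | abaabaaa => abbbaaa => aabaaa => aaaa => aa => ε
  | baab => bbb
  | babbaba => baaaba => bbaba
  | abaaba => abbba => aaba => aa => ε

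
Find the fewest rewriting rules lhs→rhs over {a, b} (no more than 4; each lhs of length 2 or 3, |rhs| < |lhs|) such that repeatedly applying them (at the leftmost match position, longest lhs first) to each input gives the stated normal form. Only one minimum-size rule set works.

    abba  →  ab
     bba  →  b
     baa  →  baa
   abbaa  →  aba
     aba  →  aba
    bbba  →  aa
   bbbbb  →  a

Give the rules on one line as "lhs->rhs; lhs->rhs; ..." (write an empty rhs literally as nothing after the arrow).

  | abba => ab
  | bba => b
  | baa
  | abbaa => aba

bb->; bba->b; bbb->a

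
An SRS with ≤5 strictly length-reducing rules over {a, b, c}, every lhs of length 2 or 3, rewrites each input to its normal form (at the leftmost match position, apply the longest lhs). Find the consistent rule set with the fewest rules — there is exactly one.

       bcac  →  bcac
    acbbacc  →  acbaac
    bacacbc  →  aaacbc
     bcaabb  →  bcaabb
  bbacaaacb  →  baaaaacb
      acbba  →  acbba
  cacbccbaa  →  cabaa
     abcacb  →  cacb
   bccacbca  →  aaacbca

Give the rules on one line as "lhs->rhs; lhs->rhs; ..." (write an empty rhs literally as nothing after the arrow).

abc->c; aca->; bac->aa; bcc->aa

  | bcac
  | acbbacc => acbaac
  | bacacbc => aaacbc
  | bcaabb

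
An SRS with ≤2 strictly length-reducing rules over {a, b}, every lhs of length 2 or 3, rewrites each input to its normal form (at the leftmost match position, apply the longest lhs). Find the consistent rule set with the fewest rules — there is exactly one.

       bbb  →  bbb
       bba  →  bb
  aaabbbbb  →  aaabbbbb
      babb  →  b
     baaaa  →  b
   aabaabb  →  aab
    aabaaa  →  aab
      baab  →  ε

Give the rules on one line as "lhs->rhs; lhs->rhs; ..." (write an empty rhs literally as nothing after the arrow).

ba->b; bab->

  | bbb
  | bba => bb
  | aaabbbbb
  | babb => b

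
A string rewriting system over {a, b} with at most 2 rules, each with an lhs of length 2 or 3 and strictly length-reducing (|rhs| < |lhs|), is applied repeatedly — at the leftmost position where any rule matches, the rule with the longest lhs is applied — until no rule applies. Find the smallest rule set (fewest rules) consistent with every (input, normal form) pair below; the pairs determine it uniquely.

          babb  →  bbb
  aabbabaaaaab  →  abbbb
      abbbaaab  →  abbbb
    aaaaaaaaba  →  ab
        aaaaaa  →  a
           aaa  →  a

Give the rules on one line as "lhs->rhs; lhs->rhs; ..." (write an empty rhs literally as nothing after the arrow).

aa->a; ba->b

  | babb => bbb
  | aabbabaaaaab => abbabaaaaab => abbbaaaaab => abbbaaaab => abbbaaab => abbbaab => abbbab => abbbb
  | abbbaaab => abbbaab => abbbab => abbbb
  | aaaaaaaaba => aaaaaaaba => aaaaaaba => aaaaaba => aaaaba => aaaba => aaba => aba => ab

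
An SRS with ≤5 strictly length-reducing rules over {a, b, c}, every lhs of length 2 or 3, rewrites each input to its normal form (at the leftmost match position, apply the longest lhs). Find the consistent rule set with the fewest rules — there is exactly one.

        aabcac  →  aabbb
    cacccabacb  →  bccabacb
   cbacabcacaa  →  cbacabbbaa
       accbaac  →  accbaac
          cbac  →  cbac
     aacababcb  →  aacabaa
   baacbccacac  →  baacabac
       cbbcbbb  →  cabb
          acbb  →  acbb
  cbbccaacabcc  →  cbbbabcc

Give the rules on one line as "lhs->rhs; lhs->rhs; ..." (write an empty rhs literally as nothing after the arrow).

bbc->bc; bcb->a; caa->a; cac->bb

  | aabcac => aabbb
  | cacccabacb => bbccabacb => bccabacb
  | cbacabcacaa => cbacabbbaa
  | accbaac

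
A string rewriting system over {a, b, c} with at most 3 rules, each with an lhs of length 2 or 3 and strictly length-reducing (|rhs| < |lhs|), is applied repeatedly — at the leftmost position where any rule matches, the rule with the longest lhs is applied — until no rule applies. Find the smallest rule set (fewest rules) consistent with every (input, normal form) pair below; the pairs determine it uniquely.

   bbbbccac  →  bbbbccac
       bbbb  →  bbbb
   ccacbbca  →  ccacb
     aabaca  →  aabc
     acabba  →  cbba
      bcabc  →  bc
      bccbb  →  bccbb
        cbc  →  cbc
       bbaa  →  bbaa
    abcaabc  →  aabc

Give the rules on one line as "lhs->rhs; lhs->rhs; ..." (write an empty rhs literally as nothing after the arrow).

  | bbbbccac
  | bbbb
  | ccacbbca => ccacb
  | aabaca => aabc

aca->c; bca->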